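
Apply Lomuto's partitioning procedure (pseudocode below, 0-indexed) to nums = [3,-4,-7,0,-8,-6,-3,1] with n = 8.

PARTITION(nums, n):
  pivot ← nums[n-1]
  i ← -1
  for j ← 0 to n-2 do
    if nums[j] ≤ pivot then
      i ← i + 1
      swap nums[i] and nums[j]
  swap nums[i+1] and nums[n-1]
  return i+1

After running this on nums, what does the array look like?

[-4,-7,0,-8,-6,-3,1,3]

pivot = nums[7] = 1; i = -1
j=0: nums[0]=3 > 1 → no swap
j=1: nums[1]=-4 ≤ 1 → i=0, swap nums[0],nums[1] → [-4,3,-7,0,-8,-6,-3,1]
j=2: nums[2]=-7 ≤ 1 → i=1, swap nums[1],nums[2] → [-4,-7,3,0,-8,-6,-3,1]
j=3: nums[3]=0 ≤ 1 → i=2, swap nums[2],nums[3] → [-4,-7,0,3,-8,-6,-3,1]
j=4: nums[4]=-8 ≤ 1 → i=3, swap nums[3],nums[4] → [-4,-7,0,-8,3,-6,-3,1]
j=5: nums[5]=-6 ≤ 1 → i=4, swap nums[4],nums[5] → [-4,-7,0,-8,-6,3,-3,1]
j=6: nums[6]=-3 ≤ 1 → i=5, swap nums[5],nums[6] → [-4,-7,0,-8,-6,-3,3,1]
final swap nums[6],nums[7] → [-4,-7,0,-8,-6,-3,1,3]; return 6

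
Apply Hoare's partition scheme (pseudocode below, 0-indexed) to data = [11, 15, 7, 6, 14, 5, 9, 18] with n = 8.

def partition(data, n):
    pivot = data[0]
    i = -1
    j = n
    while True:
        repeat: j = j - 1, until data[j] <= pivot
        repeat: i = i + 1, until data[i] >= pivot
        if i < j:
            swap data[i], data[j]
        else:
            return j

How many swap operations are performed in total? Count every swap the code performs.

pivot = data[0] = 11; i = -1, j = 8
j→6 (data[6]=9≤11), i→0 (data[0]=11≥11); i<j, swap → [9, 15, 7, 6, 14, 5, 11, 18]
j→5 (data[5]=5≤11), i→1 (data[1]=15≥11); i<j, swap → [9, 5, 7, 6, 14, 15, 11, 18]
j→3, i→4; i≥j, return j=3. data = [9, 5, 7, 6, 14, 15, 11, 18]

2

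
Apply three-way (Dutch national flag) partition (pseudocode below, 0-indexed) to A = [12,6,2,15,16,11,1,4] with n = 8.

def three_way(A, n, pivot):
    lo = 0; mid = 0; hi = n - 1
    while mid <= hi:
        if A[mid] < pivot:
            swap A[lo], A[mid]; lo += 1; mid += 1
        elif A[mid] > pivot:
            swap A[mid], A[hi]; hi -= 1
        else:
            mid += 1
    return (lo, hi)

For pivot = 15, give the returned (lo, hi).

(6, 6)

pivot = 15; lo=0, mid=0, hi=7
A[mid]=12<15: swap A[0],A[0]; lo=1,mid=1 → [12,6,2,15,16,11,1,4]
A[mid]=6<15: swap A[1],A[1]; lo=2,mid=2 → [12,6,2,15,16,11,1,4]
A[mid]=2<15: swap A[2],A[2]; lo=3,mid=3 → [12,6,2,15,16,11,1,4]
A[mid]=15=15: mid=4
A[mid]=16>15: swap A[4],A[7]; hi=6 → [12,6,2,15,4,11,1,16]
A[mid]=4<15: swap A[3],A[4]; lo=4,mid=5 → [12,6,2,4,15,11,1,16]
A[mid]=11<15: swap A[4],A[5]; lo=5,mid=6 → [12,6,2,4,11,15,1,16]
A[mid]=1<15: swap A[5],A[6]; lo=6,mid=7 → [12,6,2,4,11,1,15,16]
end: lo=6, hi=6; A = [12,6,2,4,11,1,15,16]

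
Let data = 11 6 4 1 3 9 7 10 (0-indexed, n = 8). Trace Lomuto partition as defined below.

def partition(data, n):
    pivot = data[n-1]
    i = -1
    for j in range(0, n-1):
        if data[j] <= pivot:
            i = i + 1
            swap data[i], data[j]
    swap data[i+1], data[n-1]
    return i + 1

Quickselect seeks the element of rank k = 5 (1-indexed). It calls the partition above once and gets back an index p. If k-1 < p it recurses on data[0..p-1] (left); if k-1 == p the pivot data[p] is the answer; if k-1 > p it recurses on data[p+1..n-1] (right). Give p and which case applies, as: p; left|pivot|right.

6; left

pivot=10, i=-1
j=0: 11>10, skip
j=1: 6≤10, i=0, swap(0,1) ⇒ 6 11 4 1 3 9 7 10
j=2: 4≤10, i=1, swap(1,2) ⇒ 6 4 11 1 3 9 7 10
j=3: 1≤10, i=2, swap(2,3) ⇒ 6 4 1 11 3 9 7 10
j=4: 3≤10, i=3, swap(3,4) ⇒ 6 4 1 3 11 9 7 10
j=5: 9≤10, i=4, swap(4,5) ⇒ 6 4 1 3 9 11 7 10
j=6: 7≤10, i=5, swap(5,6) ⇒ 6 4 1 3 9 7 11 10
swap(6,7) ⇒ 6 4 1 3 9 7 10 11; return 6
p = 6; k-1 = 4 < 6 ⇒ left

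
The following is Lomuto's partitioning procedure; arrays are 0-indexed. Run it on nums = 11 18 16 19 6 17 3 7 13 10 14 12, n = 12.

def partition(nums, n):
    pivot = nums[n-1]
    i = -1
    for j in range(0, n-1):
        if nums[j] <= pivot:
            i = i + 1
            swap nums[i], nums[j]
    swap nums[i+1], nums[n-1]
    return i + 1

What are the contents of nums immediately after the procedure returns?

pivot = nums[11] = 12; i = -1
j=0: nums[0]=11 ≤ 12 → i=0, swap nums[0],nums[0] (no change) → 11 18 16 19 6 17 3 7 13 10 14 12
j=1: nums[1]=18 > 12 → no swap
j=2: nums[2]=16 > 12 → no swap
j=3: nums[3]=19 > 12 → no swap
j=4: nums[4]=6 ≤ 12 → i=1, swap nums[1],nums[4] → 11 6 16 19 18 17 3 7 13 10 14 12
j=5: nums[5]=17 > 12 → no swap
j=6: nums[6]=3 ≤ 12 → i=2, swap nums[2],nums[6] → 11 6 3 19 18 17 16 7 13 10 14 12
j=7: nums[7]=7 ≤ 12 → i=3, swap nums[3],nums[7] → 11 6 3 7 18 17 16 19 13 10 14 12
j=8: nums[8]=13 > 12 → no swap
j=9: nums[9]=10 ≤ 12 → i=4, swap nums[4],nums[9] → 11 6 3 7 10 17 16 19 13 18 14 12
j=10: nums[10]=14 > 12 → no swap
final swap nums[5],nums[11] → 11 6 3 7 10 12 16 19 13 18 14 17; return 5

11 6 3 7 10 12 16 19 13 18 14 17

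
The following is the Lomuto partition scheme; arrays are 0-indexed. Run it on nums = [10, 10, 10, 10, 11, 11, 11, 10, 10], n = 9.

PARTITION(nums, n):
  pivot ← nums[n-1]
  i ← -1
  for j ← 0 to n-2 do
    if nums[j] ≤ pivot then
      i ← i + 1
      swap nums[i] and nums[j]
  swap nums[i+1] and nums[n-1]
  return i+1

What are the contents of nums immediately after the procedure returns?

pivot = nums[8] = 10; i = -1
j=0: nums[0]=10 ≤ 10 → i=0, swap nums[0],nums[0] (no change) → [10, 10, 10, 10, 11, 11, 11, 10, 10]
j=1: nums[1]=10 ≤ 10 → i=1, swap nums[1],nums[1] (no change) → [10, 10, 10, 10, 11, 11, 11, 10, 10]
j=2: nums[2]=10 ≤ 10 → i=2, swap nums[2],nums[2] (no change) → [10, 10, 10, 10, 11, 11, 11, 10, 10]
j=3: nums[3]=10 ≤ 10 → i=3, swap nums[3],nums[3] (no change) → [10, 10, 10, 10, 11, 11, 11, 10, 10]
j=4: nums[4]=11 > 10 → no swap
j=5: nums[5]=11 > 10 → no swap
j=6: nums[6]=11 > 10 → no swap
j=7: nums[7]=10 ≤ 10 → i=4, swap nums[4],nums[7] → [10, 10, 10, 10, 10, 11, 11, 11, 10]
final swap nums[5],nums[8] → [10, 10, 10, 10, 10, 10, 11, 11, 11]; return 5

[10, 10, 10, 10, 10, 10, 11, 11, 11]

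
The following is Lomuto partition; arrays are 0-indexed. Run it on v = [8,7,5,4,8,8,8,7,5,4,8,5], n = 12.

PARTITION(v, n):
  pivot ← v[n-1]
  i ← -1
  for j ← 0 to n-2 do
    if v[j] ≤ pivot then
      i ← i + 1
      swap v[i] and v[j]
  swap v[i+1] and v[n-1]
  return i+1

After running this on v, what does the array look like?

[5,4,5,4,5,8,8,7,8,7,8,8]

pivot = v[11] = 5; i = -1
j=0: v[0]=8 > 5 → no swap
j=1: v[1]=7 > 5 → no swap
j=2: v[2]=5 ≤ 5 → i=0, swap v[0],v[2] → [5,7,8,4,8,8,8,7,5,4,8,5]
j=3: v[3]=4 ≤ 5 → i=1, swap v[1],v[3] → [5,4,8,7,8,8,8,7,5,4,8,5]
j=4: v[4]=8 > 5 → no swap
j=5: v[5]=8 > 5 → no swap
j=6: v[6]=8 > 5 → no swap
j=7: v[7]=7 > 5 → no swap
j=8: v[8]=5 ≤ 5 → i=2, swap v[2],v[8] → [5,4,5,7,8,8,8,7,8,4,8,5]
j=9: v[9]=4 ≤ 5 → i=3, swap v[3],v[9] → [5,4,5,4,8,8,8,7,8,7,8,5]
j=10: v[10]=8 > 5 → no swap
final swap v[4],v[11] → [5,4,5,4,5,8,8,7,8,7,8,8]; return 4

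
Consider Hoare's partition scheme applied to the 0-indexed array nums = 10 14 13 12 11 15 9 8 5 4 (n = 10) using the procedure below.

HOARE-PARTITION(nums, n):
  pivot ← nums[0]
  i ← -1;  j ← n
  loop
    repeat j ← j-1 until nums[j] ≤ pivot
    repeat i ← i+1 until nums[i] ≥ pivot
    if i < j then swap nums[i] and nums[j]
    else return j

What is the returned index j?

3

pivot=10
j stops at 9 (4), i stops at 0 (10); swap ⇒ 4 14 13 12 11 15 9 8 5 10
j stops at 8 (5), i stops at 1 (14); swap ⇒ 4 5 13 12 11 15 9 8 14 10
j stops at 7 (8), i stops at 2 (13); swap ⇒ 4 5 8 12 11 15 9 13 14 10
j stops at 6 (9), i stops at 3 (12); swap ⇒ 4 5 8 9 11 15 12 13 14 10
j stops at 3, i stops at 4; i≥j ⇒ return 3. nums=4 5 8 9 11 15 12 13 14 10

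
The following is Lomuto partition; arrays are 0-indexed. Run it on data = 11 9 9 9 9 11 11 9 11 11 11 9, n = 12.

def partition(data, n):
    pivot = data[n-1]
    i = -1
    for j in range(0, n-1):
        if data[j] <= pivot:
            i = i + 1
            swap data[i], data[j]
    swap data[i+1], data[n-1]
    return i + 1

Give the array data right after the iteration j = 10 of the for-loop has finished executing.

9 9 9 9 9 11 11 11 11 11 11 9

pivot = data[11] = 9; i = -1
j=0: data[0]=11 > 9 → no swap
j=1: data[1]=9 ≤ 9 → i=0, swap data[0],data[1] → 9 11 9 9 9 11 11 9 11 11 11 9
j=2: data[2]=9 ≤ 9 → i=1, swap data[1],data[2] → 9 9 11 9 9 11 11 9 11 11 11 9
j=3: data[3]=9 ≤ 9 → i=2, swap data[2],data[3] → 9 9 9 11 9 11 11 9 11 11 11 9
j=4: data[4]=9 ≤ 9 → i=3, swap data[3],data[4] → 9 9 9 9 11 11 11 9 11 11 11 9
j=5: data[5]=11 > 9 → no swap
j=6: data[6]=11 > 9 → no swap
j=7: data[7]=9 ≤ 9 → i=4, swap data[4],data[7] → 9 9 9 9 9 11 11 11 11 11 11 9
j=8: data[8]=11 > 9 → no swap
j=9: data[9]=11 > 9 → no swap
j=10: data[10]=11 > 9 → no swap
(after j=10) data = 9 9 9 9 9 11 11 11 11 11 11 9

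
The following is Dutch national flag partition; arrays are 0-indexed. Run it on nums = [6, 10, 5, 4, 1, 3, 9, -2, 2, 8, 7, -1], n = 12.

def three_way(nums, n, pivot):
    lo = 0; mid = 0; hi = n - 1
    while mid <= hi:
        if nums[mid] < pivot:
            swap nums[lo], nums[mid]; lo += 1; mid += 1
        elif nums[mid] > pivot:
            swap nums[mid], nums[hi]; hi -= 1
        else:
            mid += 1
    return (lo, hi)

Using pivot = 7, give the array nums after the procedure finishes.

[6, -1, 5, 4, 1, 3, -2, 2, 7, 8, 9, 10]

lo=0 mid=0 hi=11
6<7: swap(0,0), lo=1 mid=1 ⇒ [6, 10, 5, 4, 1, 3, 9, -2, 2, 8, 7, -1]
10>7: swap(1,11), hi=10 ⇒ [6, -1, 5, 4, 1, 3, 9, -2, 2, 8, 7, 10]
-1<7: swap(1,1), lo=2 mid=2 ⇒ [6, -1, 5, 4, 1, 3, 9, -2, 2, 8, 7, 10]
5<7: swap(2,2), lo=3 mid=3 ⇒ [6, -1, 5, 4, 1, 3, 9, -2, 2, 8, 7, 10]
4<7: swap(3,3), lo=4 mid=4 ⇒ [6, -1, 5, 4, 1, 3, 9, -2, 2, 8, 7, 10]
1<7: swap(4,4), lo=5 mid=5 ⇒ [6, -1, 5, 4, 1, 3, 9, -2, 2, 8, 7, 10]
3<7: swap(5,5), lo=6 mid=6 ⇒ [6, -1, 5, 4, 1, 3, 9, -2, 2, 8, 7, 10]
9>7: swap(6,10), hi=9 ⇒ [6, -1, 5, 4, 1, 3, 7, -2, 2, 8, 9, 10]
7=7: mid=7
-2<7: swap(6,7), lo=7 mid=8 ⇒ [6, -1, 5, 4, 1, 3, -2, 7, 2, 8, 9, 10]
2<7: swap(7,8), lo=8 mid=9 ⇒ [6, -1, 5, 4, 1, 3, -2, 2, 7, 8, 9, 10]
8>7: swap(9,9), hi=8 ⇒ [6, -1, 5, 4, 1, 3, -2, 2, 7, 8, 9, 10]
done. lo=8 hi=8; nums=[6, -1, 5, 4, 1, 3, -2, 2, 7, 8, 9, 10]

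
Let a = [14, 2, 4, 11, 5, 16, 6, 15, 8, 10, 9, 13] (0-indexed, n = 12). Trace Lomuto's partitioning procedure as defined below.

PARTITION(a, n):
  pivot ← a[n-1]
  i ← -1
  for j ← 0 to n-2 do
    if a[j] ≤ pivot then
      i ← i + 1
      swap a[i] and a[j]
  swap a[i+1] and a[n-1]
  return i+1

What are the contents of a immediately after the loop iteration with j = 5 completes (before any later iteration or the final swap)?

[2, 4, 11, 5, 14, 16, 6, 15, 8, 10, 9, 13]

pivot=13, i=-1
j=0: 14>13, skip
j=1: 2≤13, i=0, swap(0,1) ⇒ [2, 14, 4, 11, 5, 16, 6, 15, 8, 10, 9, 13]
j=2: 4≤13, i=1, swap(1,2) ⇒ [2, 4, 14, 11, 5, 16, 6, 15, 8, 10, 9, 13]
j=3: 11≤13, i=2, swap(2,3) ⇒ [2, 4, 11, 14, 5, 16, 6, 15, 8, 10, 9, 13]
j=4: 5≤13, i=3, swap(3,4) ⇒ [2, 4, 11, 5, 14, 16, 6, 15, 8, 10, 9, 13]
j=5: 16>13, skip
(after j=5) a = [2, 4, 11, 5, 14, 16, 6, 15, 8, 10, 9, 13]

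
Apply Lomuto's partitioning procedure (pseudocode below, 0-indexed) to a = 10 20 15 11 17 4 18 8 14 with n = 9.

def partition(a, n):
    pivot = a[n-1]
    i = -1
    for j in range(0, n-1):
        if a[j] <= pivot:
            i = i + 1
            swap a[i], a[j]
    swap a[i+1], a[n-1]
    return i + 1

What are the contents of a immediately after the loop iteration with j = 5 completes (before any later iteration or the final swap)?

pivot = a[8] = 14; i = -1
j=0: a[0]=10 ≤ 14 → i=0, swap a[0],a[0] (no change) → 10 20 15 11 17 4 18 8 14
j=1: a[1]=20 > 14 → no swap
j=2: a[2]=15 > 14 → no swap
j=3: a[3]=11 ≤ 14 → i=1, swap a[1],a[3] → 10 11 15 20 17 4 18 8 14
j=4: a[4]=17 > 14 → no swap
j=5: a[5]=4 ≤ 14 → i=2, swap a[2],a[5] → 10 11 4 20 17 15 18 8 14
(after j=5) a = 10 11 4 20 17 15 18 8 14

10 11 4 20 17 15 18 8 14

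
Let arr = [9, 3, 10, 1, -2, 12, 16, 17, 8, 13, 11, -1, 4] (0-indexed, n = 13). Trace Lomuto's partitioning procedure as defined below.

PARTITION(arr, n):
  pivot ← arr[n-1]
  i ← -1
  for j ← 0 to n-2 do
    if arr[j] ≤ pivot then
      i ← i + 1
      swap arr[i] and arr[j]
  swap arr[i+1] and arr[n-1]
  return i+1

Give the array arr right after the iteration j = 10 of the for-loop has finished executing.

pivot = arr[12] = 4; i = -1
j=0: arr[0]=9 > 4 → no swap
j=1: arr[1]=3 ≤ 4 → i=0, swap arr[0],arr[1] → [3, 9, 10, 1, -2, 12, 16, 17, 8, 13, 11, -1, 4]
j=2: arr[2]=10 > 4 → no swap
j=3: arr[3]=1 ≤ 4 → i=1, swap arr[1],arr[3] → [3, 1, 10, 9, -2, 12, 16, 17, 8, 13, 11, -1, 4]
j=4: arr[4]=-2 ≤ 4 → i=2, swap arr[2],arr[4] → [3, 1, -2, 9, 10, 12, 16, 17, 8, 13, 11, -1, 4]
j=5: arr[5]=12 > 4 → no swap
j=6: arr[6]=16 > 4 → no swap
j=7: arr[7]=17 > 4 → no swap
j=8: arr[8]=8 > 4 → no swap
j=9: arr[9]=13 > 4 → no swap
j=10: arr[10]=11 > 4 → no swap
(after j=10) arr = [3, 1, -2, 9, 10, 12, 16, 17, 8, 13, 11, -1, 4]

[3, 1, -2, 9, 10, 12, 16, 17, 8, 13, 11, -1, 4]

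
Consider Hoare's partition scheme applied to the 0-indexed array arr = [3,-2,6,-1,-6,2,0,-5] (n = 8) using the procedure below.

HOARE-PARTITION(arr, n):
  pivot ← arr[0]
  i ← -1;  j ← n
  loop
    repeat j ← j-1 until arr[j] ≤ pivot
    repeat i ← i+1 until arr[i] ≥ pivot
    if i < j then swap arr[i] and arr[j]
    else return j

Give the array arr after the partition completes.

pivot=3
j stops at 7 (-5), i stops at 0 (3); swap ⇒ [-5,-2,6,-1,-6,2,0,3]
j stops at 6 (0), i stops at 2 (6); swap ⇒ [-5,-2,0,-1,-6,2,6,3]
j stops at 5, i stops at 6; i≥j ⇒ return 5. arr=[-5,-2,0,-1,-6,2,6,3]

[-5,-2,0,-1,-6,2,6,3]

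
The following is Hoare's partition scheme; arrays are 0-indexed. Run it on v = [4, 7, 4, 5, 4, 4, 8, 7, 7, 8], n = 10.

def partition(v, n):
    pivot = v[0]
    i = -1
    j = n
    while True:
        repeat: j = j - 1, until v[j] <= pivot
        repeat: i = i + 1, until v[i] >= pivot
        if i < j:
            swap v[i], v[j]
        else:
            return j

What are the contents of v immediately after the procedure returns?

pivot=4
j stops at 5 (4), i stops at 0 (4); swap ⇒ [4, 7, 4, 5, 4, 4, 8, 7, 7, 8]
j stops at 4 (4), i stops at 1 (7); swap ⇒ [4, 4, 4, 5, 7, 4, 8, 7, 7, 8]
j stops at 2, i stops at 2; i≥j ⇒ return 2. v=[4, 4, 4, 5, 7, 4, 8, 7, 7, 8]

[4, 4, 4, 5, 7, 4, 8, 7, 7, 8]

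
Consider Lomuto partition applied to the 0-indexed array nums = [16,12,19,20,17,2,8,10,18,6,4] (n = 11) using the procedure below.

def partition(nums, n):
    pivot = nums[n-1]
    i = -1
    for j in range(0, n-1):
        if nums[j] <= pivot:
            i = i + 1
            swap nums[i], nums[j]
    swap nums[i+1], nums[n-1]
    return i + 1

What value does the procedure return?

1

pivot = nums[10] = 4; i = -1
j=0: nums[0]=16 > 4 → no swap
j=1: nums[1]=12 > 4 → no swap
j=2: nums[2]=19 > 4 → no swap
j=3: nums[3]=20 > 4 → no swap
j=4: nums[4]=17 > 4 → no swap
j=5: nums[5]=2 ≤ 4 → i=0, swap nums[0],nums[5] → [2,12,19,20,17,16,8,10,18,6,4]
j=6: nums[6]=8 > 4 → no swap
j=7: nums[7]=10 > 4 → no swap
j=8: nums[8]=18 > 4 → no swap
j=9: nums[9]=6 > 4 → no swap
final swap nums[1],nums[10] → [2,4,19,20,17,16,8,10,18,6,12]; return 1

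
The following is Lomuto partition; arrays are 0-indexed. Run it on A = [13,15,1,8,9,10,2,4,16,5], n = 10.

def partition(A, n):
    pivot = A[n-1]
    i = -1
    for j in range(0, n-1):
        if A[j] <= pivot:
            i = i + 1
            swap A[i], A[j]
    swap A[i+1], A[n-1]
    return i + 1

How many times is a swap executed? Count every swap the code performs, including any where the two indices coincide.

4

pivot = A[9] = 5; i = -1
j=0: A[0]=13 > 5 → no swap
j=1: A[1]=15 > 5 → no swap
j=2: A[2]=1 ≤ 5 → i=0, swap A[0],A[2] → [1,15,13,8,9,10,2,4,16,5]
j=3: A[3]=8 > 5 → no swap
j=4: A[4]=9 > 5 → no swap
j=5: A[5]=10 > 5 → no swap
j=6: A[6]=2 ≤ 5 → i=1, swap A[1],A[6] → [1,2,13,8,9,10,15,4,16,5]
j=7: A[7]=4 ≤ 5 → i=2, swap A[2],A[7] → [1,2,4,8,9,10,15,13,16,5]
j=8: A[8]=16 > 5 → no swap
final swap A[3],A[9] → [1,2,4,5,9,10,15,13,16,8]; return 3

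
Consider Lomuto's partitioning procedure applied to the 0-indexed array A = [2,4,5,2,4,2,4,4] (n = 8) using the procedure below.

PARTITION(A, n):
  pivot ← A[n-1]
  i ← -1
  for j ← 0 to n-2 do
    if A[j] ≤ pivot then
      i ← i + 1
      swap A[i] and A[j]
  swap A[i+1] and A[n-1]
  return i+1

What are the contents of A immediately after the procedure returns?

pivot = A[7] = 4; i = -1
j=0: A[0]=2 ≤ 4 → i=0, swap A[0],A[0] (no change) → [2,4,5,2,4,2,4,4]
j=1: A[1]=4 ≤ 4 → i=1, swap A[1],A[1] (no change) → [2,4,5,2,4,2,4,4]
j=2: A[2]=5 > 4 → no swap
j=3: A[3]=2 ≤ 4 → i=2, swap A[2],A[3] → [2,4,2,5,4,2,4,4]
j=4: A[4]=4 ≤ 4 → i=3, swap A[3],A[4] → [2,4,2,4,5,2,4,4]
j=5: A[5]=2 ≤ 4 → i=4, swap A[4],A[5] → [2,4,2,4,2,5,4,4]
j=6: A[6]=4 ≤ 4 → i=5, swap A[5],A[6] → [2,4,2,4,2,4,5,4]
final swap A[6],A[7] → [2,4,2,4,2,4,4,5]; return 6

[2,4,2,4,2,4,4,5]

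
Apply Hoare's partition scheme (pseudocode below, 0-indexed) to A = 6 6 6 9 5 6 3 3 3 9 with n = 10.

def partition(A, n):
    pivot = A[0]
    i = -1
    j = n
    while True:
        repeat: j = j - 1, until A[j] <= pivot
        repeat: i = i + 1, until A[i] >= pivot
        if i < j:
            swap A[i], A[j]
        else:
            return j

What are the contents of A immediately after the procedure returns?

3 3 3 6 5 9 6 6 6 9

pivot=6
j stops at 8 (3), i stops at 0 (6); swap ⇒ 3 6 6 9 5 6 3 3 6 9
j stops at 7 (3), i stops at 1 (6); swap ⇒ 3 3 6 9 5 6 3 6 6 9
j stops at 6 (3), i stops at 2 (6); swap ⇒ 3 3 3 9 5 6 6 6 6 9
j stops at 5 (6), i stops at 3 (9); swap ⇒ 3 3 3 6 5 9 6 6 6 9
j stops at 4, i stops at 5; i≥j ⇒ return 4. A=3 3 3 6 5 9 6 6 6 9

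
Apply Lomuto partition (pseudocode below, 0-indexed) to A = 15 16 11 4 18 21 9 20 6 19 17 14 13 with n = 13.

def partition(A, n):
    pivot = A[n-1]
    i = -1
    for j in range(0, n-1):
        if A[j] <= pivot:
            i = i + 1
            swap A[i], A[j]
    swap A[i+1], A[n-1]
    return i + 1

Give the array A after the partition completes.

pivot = A[12] = 13; i = -1
j=0: A[0]=15 > 13 → no swap
j=1: A[1]=16 > 13 → no swap
j=2: A[2]=11 ≤ 13 → i=0, swap A[0],A[2] → 11 16 15 4 18 21 9 20 6 19 17 14 13
j=3: A[3]=4 ≤ 13 → i=1, swap A[1],A[3] → 11 4 15 16 18 21 9 20 6 19 17 14 13
j=4: A[4]=18 > 13 → no swap
j=5: A[5]=21 > 13 → no swap
j=6: A[6]=9 ≤ 13 → i=2, swap A[2],A[6] → 11 4 9 16 18 21 15 20 6 19 17 14 13
j=7: A[7]=20 > 13 → no swap
j=8: A[8]=6 ≤ 13 → i=3, swap A[3],A[8] → 11 4 9 6 18 21 15 20 16 19 17 14 13
j=9: A[9]=19 > 13 → no swap
j=10: A[10]=17 > 13 → no swap
j=11: A[11]=14 > 13 → no swap
final swap A[4],A[12] → 11 4 9 6 13 21 15 20 16 19 17 14 18; return 4

11 4 9 6 13 21 15 20 16 19 17 14 18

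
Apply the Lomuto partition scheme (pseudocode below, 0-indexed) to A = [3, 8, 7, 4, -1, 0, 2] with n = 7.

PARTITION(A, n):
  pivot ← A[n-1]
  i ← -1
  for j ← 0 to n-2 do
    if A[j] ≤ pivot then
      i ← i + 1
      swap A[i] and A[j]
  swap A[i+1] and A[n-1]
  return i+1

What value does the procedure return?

pivot = A[6] = 2; i = -1
j=0: A[0]=3 > 2 → no swap
j=1: A[1]=8 > 2 → no swap
j=2: A[2]=7 > 2 → no swap
j=3: A[3]=4 > 2 → no swap
j=4: A[4]=-1 ≤ 2 → i=0, swap A[0],A[4] → [-1, 8, 7, 4, 3, 0, 2]
j=5: A[5]=0 ≤ 2 → i=1, swap A[1],A[5] → [-1, 0, 7, 4, 3, 8, 2]
final swap A[2],A[6] → [-1, 0, 2, 4, 3, 8, 7]; return 2

2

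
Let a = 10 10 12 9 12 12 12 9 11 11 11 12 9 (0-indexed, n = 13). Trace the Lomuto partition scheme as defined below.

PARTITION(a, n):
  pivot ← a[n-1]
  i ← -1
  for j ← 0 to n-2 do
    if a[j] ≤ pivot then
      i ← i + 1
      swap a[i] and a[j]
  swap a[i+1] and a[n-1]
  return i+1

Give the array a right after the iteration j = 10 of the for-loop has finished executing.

pivot = a[12] = 9; i = -1
j=0: a[0]=10 > 9 → no swap
j=1: a[1]=10 > 9 → no swap
j=2: a[2]=12 > 9 → no swap
j=3: a[3]=9 ≤ 9 → i=0, swap a[0],a[3] → 9 10 12 10 12 12 12 9 11 11 11 12 9
j=4: a[4]=12 > 9 → no swap
j=5: a[5]=12 > 9 → no swap
j=6: a[6]=12 > 9 → no swap
j=7: a[7]=9 ≤ 9 → i=1, swap a[1],a[7] → 9 9 12 10 12 12 12 10 11 11 11 12 9
j=8: a[8]=11 > 9 → no swap
j=9: a[9]=11 > 9 → no swap
j=10: a[10]=11 > 9 → no swap
(after j=10) a = 9 9 12 10 12 12 12 10 11 11 11 12 9

9 9 12 10 12 12 12 10 11 11 11 12 9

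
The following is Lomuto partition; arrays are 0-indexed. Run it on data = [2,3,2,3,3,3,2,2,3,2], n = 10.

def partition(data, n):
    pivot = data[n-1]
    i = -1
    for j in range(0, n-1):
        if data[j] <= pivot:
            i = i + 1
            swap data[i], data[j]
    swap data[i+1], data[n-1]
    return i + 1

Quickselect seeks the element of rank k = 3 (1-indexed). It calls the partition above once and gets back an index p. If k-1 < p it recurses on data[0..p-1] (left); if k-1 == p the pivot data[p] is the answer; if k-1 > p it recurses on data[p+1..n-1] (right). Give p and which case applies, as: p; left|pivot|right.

4; left

pivot=2, i=-1
j=0: 2≤2, i=0, swap(0,0) ⇒ [2,3,2,3,3,3,2,2,3,2]
j=1: 3>2, skip
j=2: 2≤2, i=1, swap(1,2) ⇒ [2,2,3,3,3,3,2,2,3,2]
j=3: 3>2, skip
j=4: 3>2, skip
j=5: 3>2, skip
j=6: 2≤2, i=2, swap(2,6) ⇒ [2,2,2,3,3,3,3,2,3,2]
j=7: 2≤2, i=3, swap(3,7) ⇒ [2,2,2,2,3,3,3,3,3,2]
j=8: 3>2, skip
swap(4,9) ⇒ [2,2,2,2,2,3,3,3,3,3]; return 4
p = 4; k-1 = 2 < 4 ⇒ left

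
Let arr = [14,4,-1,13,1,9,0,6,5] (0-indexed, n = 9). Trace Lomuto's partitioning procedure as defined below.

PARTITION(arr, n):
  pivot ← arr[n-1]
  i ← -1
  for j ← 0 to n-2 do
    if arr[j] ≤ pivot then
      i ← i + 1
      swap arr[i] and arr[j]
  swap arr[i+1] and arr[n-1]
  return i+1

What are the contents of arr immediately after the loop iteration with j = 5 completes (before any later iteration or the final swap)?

[4,-1,1,13,14,9,0,6,5]

pivot=5, i=-1
j=0: 14>5, skip
j=1: 4≤5, i=0, swap(0,1) ⇒ [4,14,-1,13,1,9,0,6,5]
j=2: -1≤5, i=1, swap(1,2) ⇒ [4,-1,14,13,1,9,0,6,5]
j=3: 13>5, skip
j=4: 1≤5, i=2, swap(2,4) ⇒ [4,-1,1,13,14,9,0,6,5]
j=5: 9>5, skip
(after j=5) arr = [4,-1,1,13,14,9,0,6,5]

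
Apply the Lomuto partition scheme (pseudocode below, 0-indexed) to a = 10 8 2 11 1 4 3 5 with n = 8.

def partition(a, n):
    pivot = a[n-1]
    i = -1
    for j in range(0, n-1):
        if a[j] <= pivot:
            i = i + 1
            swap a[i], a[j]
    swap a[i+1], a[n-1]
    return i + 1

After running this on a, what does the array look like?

pivot=5, i=-1
j=0: 10>5, skip
j=1: 8>5, skip
j=2: 2≤5, i=0, swap(0,2) ⇒ 2 8 10 11 1 4 3 5
j=3: 11>5, skip
j=4: 1≤5, i=1, swap(1,4) ⇒ 2 1 10 11 8 4 3 5
j=5: 4≤5, i=2, swap(2,5) ⇒ 2 1 4 11 8 10 3 5
j=6: 3≤5, i=3, swap(3,6) ⇒ 2 1 4 3 8 10 11 5
swap(4,7) ⇒ 2 1 4 3 5 10 11 8; return 4

2 1 4 3 5 10 11 8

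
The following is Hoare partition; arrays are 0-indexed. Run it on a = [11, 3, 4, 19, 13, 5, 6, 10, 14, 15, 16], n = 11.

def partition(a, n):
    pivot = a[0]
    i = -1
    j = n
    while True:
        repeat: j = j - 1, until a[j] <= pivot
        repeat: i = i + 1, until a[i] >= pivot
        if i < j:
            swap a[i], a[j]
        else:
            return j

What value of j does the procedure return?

pivot=11
j stops at 7 (10), i stops at 0 (11); swap ⇒ [10, 3, 4, 19, 13, 5, 6, 11, 14, 15, 16]
j stops at 6 (6), i stops at 3 (19); swap ⇒ [10, 3, 4, 6, 13, 5, 19, 11, 14, 15, 16]
j stops at 5 (5), i stops at 4 (13); swap ⇒ [10, 3, 4, 6, 5, 13, 19, 11, 14, 15, 16]
j stops at 4, i stops at 5; i≥j ⇒ return 4. a=[10, 3, 4, 6, 5, 13, 19, 11, 14, 15, 16]

4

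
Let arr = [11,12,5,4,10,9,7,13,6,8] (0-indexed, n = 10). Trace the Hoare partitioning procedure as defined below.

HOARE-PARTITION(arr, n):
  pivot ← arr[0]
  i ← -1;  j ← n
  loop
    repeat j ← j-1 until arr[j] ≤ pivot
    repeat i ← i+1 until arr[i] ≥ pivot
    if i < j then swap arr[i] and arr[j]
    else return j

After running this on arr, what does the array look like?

pivot = arr[0] = 11; i = -1, j = 10
j→9 (arr[9]=8≤11), i→0 (arr[0]=11≥11); i<j, swap → [8,12,5,4,10,9,7,13,6,11]
j→8 (arr[8]=6≤11), i→1 (arr[1]=12≥11); i<j, swap → [8,6,5,4,10,9,7,13,12,11]
j→6, i→7; i≥j, return j=6. arr = [8,6,5,4,10,9,7,13,12,11]

[8,6,5,4,10,9,7,13,12,11]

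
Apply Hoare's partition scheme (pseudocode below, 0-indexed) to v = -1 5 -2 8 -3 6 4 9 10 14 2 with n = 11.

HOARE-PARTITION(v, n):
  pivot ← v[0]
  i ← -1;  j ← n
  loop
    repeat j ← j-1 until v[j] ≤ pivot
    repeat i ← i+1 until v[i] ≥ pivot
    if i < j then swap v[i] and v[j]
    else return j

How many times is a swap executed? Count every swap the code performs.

2

pivot = v[0] = -1; i = -1, j = 11
j→4 (v[4]=-3≤-1), i→0 (v[0]=-1≥-1); i<j, swap → -3 5 -2 8 -1 6 4 9 10 14 2
j→2 (v[2]=-2≤-1), i→1 (v[1]=5≥-1); i<j, swap → -3 -2 5 8 -1 6 4 9 10 14 2
j→1, i→2; i≥j, return j=1. v = -3 -2 5 8 -1 6 4 9 10 14 2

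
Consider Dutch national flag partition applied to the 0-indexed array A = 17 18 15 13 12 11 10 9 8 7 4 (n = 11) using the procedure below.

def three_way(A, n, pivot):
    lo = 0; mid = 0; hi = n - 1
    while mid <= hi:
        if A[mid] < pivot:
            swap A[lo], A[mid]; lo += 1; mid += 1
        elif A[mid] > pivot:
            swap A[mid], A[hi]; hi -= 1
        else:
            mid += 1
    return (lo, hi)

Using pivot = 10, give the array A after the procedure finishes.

pivot = 10; lo=0, mid=0, hi=10
A[mid]=17>10: swap A[0],A[10]; hi=9 → 4 18 15 13 12 11 10 9 8 7 17
A[mid]=4<10: swap A[0],A[0]; lo=1,mid=1 → 4 18 15 13 12 11 10 9 8 7 17
A[mid]=18>10: swap A[1],A[9]; hi=8 → 4 7 15 13 12 11 10 9 8 18 17
A[mid]=7<10: swap A[1],A[1]; lo=2,mid=2 → 4 7 15 13 12 11 10 9 8 18 17
A[mid]=15>10: swap A[2],A[8]; hi=7 → 4 7 8 13 12 11 10 9 15 18 17
A[mid]=8<10: swap A[2],A[2]; lo=3,mid=3 → 4 7 8 13 12 11 10 9 15 18 17
A[mid]=13>10: swap A[3],A[7]; hi=6 → 4 7 8 9 12 11 10 13 15 18 17
A[mid]=9<10: swap A[3],A[3]; lo=4,mid=4 → 4 7 8 9 12 11 10 13 15 18 17
A[mid]=12>10: swap A[4],A[6]; hi=5 → 4 7 8 9 10 11 12 13 15 18 17
A[mid]=10=10: mid=5
A[mid]=11>10: swap A[5],A[5]; hi=4 → 4 7 8 9 10 11 12 13 15 18 17
end: lo=4, hi=4; A = 4 7 8 9 10 11 12 13 15 18 17

4 7 8 9 10 11 12 13 15 18 17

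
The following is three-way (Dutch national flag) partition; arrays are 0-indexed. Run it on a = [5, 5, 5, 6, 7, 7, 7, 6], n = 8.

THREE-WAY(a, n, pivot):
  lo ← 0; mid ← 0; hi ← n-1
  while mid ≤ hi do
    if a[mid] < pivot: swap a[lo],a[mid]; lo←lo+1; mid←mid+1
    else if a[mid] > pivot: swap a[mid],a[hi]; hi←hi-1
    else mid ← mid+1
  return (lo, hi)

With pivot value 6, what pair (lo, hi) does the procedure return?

pivot = 6; lo=0, mid=0, hi=7
a[mid]=5<6: swap a[0],a[0]; lo=1,mid=1 → [5, 5, 5, 6, 7, 7, 7, 6]
a[mid]=5<6: swap a[1],a[1]; lo=2,mid=2 → [5, 5, 5, 6, 7, 7, 7, 6]
a[mid]=5<6: swap a[2],a[2]; lo=3,mid=3 → [5, 5, 5, 6, 7, 7, 7, 6]
a[mid]=6=6: mid=4
a[mid]=7>6: swap a[4],a[7]; hi=6 → [5, 5, 5, 6, 6, 7, 7, 7]
a[mid]=6=6: mid=5
a[mid]=7>6: swap a[5],a[6]; hi=5 → [5, 5, 5, 6, 6, 7, 7, 7]
a[mid]=7>6: swap a[5],a[5]; hi=4 → [5, 5, 5, 6, 6, 7, 7, 7]
end: lo=3, hi=4; a = [5, 5, 5, 6, 6, 7, 7, 7]

(3, 4)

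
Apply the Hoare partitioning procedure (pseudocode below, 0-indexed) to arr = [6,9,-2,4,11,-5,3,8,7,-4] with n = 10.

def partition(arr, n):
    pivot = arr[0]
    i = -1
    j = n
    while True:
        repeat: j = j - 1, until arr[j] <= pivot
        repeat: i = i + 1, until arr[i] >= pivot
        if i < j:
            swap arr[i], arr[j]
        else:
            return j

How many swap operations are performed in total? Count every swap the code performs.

pivot = arr[0] = 6; i = -1, j = 10
j→9 (arr[9]=-4≤6), i→0 (arr[0]=6≥6); i<j, swap → [-4,9,-2,4,11,-5,3,8,7,6]
j→6 (arr[6]=3≤6), i→1 (arr[1]=9≥6); i<j, swap → [-4,3,-2,4,11,-5,9,8,7,6]
j→5 (arr[5]=-5≤6), i→4 (arr[4]=11≥6); i<j, swap → [-4,3,-2,4,-5,11,9,8,7,6]
j→4, i→5; i≥j, return j=4. arr = [-4,3,-2,4,-5,11,9,8,7,6]

3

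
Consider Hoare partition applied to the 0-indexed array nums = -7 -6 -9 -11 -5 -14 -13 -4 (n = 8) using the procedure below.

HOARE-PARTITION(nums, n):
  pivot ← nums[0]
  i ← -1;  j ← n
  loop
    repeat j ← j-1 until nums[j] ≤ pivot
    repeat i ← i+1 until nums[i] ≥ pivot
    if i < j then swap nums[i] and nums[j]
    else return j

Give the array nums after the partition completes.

-13 -14 -9 -11 -5 -6 -7 -4

pivot = nums[0] = -7; i = -1, j = 8
j→6 (nums[6]=-13≤-7), i→0 (nums[0]=-7≥-7); i<j, swap → -13 -6 -9 -11 -5 -14 -7 -4
j→5 (nums[5]=-14≤-7), i→1 (nums[1]=-6≥-7); i<j, swap → -13 -14 -9 -11 -5 -6 -7 -4
j→3, i→4; i≥j, return j=3. nums = -13 -14 -9 -11 -5 -6 -7 -4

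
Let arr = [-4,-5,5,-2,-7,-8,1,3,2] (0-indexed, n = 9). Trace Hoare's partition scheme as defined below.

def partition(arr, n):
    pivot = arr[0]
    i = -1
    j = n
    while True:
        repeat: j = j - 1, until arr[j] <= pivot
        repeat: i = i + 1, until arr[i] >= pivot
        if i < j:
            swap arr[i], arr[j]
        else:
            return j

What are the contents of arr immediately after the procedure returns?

pivot = arr[0] = -4; i = -1, j = 9
j→5 (arr[5]=-8≤-4), i→0 (arr[0]=-4≥-4); i<j, swap → [-8,-5,5,-2,-7,-4,1,3,2]
j→4 (arr[4]=-7≤-4), i→2 (arr[2]=5≥-4); i<j, swap → [-8,-5,-7,-2,5,-4,1,3,2]
j→2, i→3; i≥j, return j=2. arr = [-8,-5,-7,-2,5,-4,1,3,2]

[-8,-5,-7,-2,5,-4,1,3,2]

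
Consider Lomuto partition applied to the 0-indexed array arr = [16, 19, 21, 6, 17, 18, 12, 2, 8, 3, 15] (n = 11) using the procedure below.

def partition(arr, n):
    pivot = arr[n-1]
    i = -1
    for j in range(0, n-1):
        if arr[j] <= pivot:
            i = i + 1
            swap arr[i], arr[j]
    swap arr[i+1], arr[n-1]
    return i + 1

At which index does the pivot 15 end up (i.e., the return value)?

5

pivot = arr[10] = 15; i = -1
j=0: arr[0]=16 > 15 → no swap
j=1: arr[1]=19 > 15 → no swap
j=2: arr[2]=21 > 15 → no swap
j=3: arr[3]=6 ≤ 15 → i=0, swap arr[0],arr[3] → [6, 19, 21, 16, 17, 18, 12, 2, 8, 3, 15]
j=4: arr[4]=17 > 15 → no swap
j=5: arr[5]=18 > 15 → no swap
j=6: arr[6]=12 ≤ 15 → i=1, swap arr[1],arr[6] → [6, 12, 21, 16, 17, 18, 19, 2, 8, 3, 15]
j=7: arr[7]=2 ≤ 15 → i=2, swap arr[2],arr[7] → [6, 12, 2, 16, 17, 18, 19, 21, 8, 3, 15]
j=8: arr[8]=8 ≤ 15 → i=3, swap arr[3],arr[8] → [6, 12, 2, 8, 17, 18, 19, 21, 16, 3, 15]
j=9: arr[9]=3 ≤ 15 → i=4, swap arr[4],arr[9] → [6, 12, 2, 8, 3, 18, 19, 21, 16, 17, 15]
final swap arr[5],arr[10] → [6, 12, 2, 8, 3, 15, 19, 21, 16, 17, 18]; return 5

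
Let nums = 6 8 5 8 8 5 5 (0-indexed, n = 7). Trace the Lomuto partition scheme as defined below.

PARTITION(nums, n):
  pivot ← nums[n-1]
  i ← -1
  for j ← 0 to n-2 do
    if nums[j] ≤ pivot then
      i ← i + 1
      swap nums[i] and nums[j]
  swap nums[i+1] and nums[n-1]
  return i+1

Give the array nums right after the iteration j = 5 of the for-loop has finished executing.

pivot=5, i=-1
j=0: 6>5, skip
j=1: 8>5, skip
j=2: 5≤5, i=0, swap(0,2) ⇒ 5 8 6 8 8 5 5
j=3: 8>5, skip
j=4: 8>5, skip
j=5: 5≤5, i=1, swap(1,5) ⇒ 5 5 6 8 8 8 5
(after j=5) nums = 5 5 6 8 8 8 5

5 5 6 8 8 8 5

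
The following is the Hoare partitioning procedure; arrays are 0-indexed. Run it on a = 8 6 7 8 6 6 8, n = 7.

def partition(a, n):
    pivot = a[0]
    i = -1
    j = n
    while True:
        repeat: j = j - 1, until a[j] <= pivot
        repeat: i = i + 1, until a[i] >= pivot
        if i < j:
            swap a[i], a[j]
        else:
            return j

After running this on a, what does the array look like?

pivot = a[0] = 8; i = -1, j = 7
j→6 (a[6]=8≤8), i→0 (a[0]=8≥8); i<j, swap → 8 6 7 8 6 6 8
j→5 (a[5]=6≤8), i→3 (a[3]=8≥8); i<j, swap → 8 6 7 6 6 8 8
j→4, i→5; i≥j, return j=4. a = 8 6 7 6 6 8 8

8 6 7 6 6 8 8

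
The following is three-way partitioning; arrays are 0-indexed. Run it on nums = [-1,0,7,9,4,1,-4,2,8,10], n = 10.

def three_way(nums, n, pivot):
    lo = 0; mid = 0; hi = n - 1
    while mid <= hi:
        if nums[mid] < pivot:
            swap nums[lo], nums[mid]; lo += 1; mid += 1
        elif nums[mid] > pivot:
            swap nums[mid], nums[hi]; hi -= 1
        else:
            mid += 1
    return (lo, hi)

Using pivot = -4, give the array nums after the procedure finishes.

pivot = -4; lo=0, mid=0, hi=9
nums[mid]=-1>-4: swap nums[0],nums[9]; hi=8 → [10,0,7,9,4,1,-4,2,8,-1]
nums[mid]=10>-4: swap nums[0],nums[8]; hi=7 → [8,0,7,9,4,1,-4,2,10,-1]
nums[mid]=8>-4: swap nums[0],nums[7]; hi=6 → [2,0,7,9,4,1,-4,8,10,-1]
nums[mid]=2>-4: swap nums[0],nums[6]; hi=5 → [-4,0,7,9,4,1,2,8,10,-1]
nums[mid]=-4=-4: mid=1
nums[mid]=0>-4: swap nums[1],nums[5]; hi=4 → [-4,1,7,9,4,0,2,8,10,-1]
nums[mid]=1>-4: swap nums[1],nums[4]; hi=3 → [-4,4,7,9,1,0,2,8,10,-1]
nums[mid]=4>-4: swap nums[1],nums[3]; hi=2 → [-4,9,7,4,1,0,2,8,10,-1]
nums[mid]=9>-4: swap nums[1],nums[2]; hi=1 → [-4,7,9,4,1,0,2,8,10,-1]
nums[mid]=7>-4: swap nums[1],nums[1]; hi=0 → [-4,7,9,4,1,0,2,8,10,-1]
end: lo=0, hi=0; nums = [-4,7,9,4,1,0,2,8,10,-1]

[-4,7,9,4,1,0,2,8,10,-1]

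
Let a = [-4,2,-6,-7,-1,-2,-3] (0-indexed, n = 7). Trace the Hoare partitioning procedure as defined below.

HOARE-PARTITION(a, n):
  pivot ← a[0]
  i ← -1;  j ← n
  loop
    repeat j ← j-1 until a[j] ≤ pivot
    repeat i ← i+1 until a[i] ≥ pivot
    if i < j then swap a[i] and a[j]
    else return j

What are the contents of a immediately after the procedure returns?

pivot = a[0] = -4; i = -1, j = 7
j→3 (a[3]=-7≤-4), i→0 (a[0]=-4≥-4); i<j, swap → [-7,2,-6,-4,-1,-2,-3]
j→2 (a[2]=-6≤-4), i→1 (a[1]=2≥-4); i<j, swap → [-7,-6,2,-4,-1,-2,-3]
j→1, i→2; i≥j, return j=1. a = [-7,-6,2,-4,-1,-2,-3]

[-7,-6,2,-4,-1,-2,-3]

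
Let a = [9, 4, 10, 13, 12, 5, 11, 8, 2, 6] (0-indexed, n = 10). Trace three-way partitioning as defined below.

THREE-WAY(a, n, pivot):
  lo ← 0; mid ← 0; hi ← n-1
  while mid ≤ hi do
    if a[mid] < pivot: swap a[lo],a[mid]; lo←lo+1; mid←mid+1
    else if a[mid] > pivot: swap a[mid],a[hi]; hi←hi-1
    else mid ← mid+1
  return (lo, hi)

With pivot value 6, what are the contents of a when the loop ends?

pivot = 6; lo=0, mid=0, hi=9
a[mid]=9>6: swap a[0],a[9]; hi=8 → [6, 4, 10, 13, 12, 5, 11, 8, 2, 9]
a[mid]=6=6: mid=1
a[mid]=4<6: swap a[0],a[1]; lo=1,mid=2 → [4, 6, 10, 13, 12, 5, 11, 8, 2, 9]
a[mid]=10>6: swap a[2],a[8]; hi=7 → [4, 6, 2, 13, 12, 5, 11, 8, 10, 9]
a[mid]=2<6: swap a[1],a[2]; lo=2,mid=3 → [4, 2, 6, 13, 12, 5, 11, 8, 10, 9]
a[mid]=13>6: swap a[3],a[7]; hi=6 → [4, 2, 6, 8, 12, 5, 11, 13, 10, 9]
a[mid]=8>6: swap a[3],a[6]; hi=5 → [4, 2, 6, 11, 12, 5, 8, 13, 10, 9]
a[mid]=11>6: swap a[3],a[5]; hi=4 → [4, 2, 6, 5, 12, 11, 8, 13, 10, 9]
a[mid]=5<6: swap a[2],a[3]; lo=3,mid=4 → [4, 2, 5, 6, 12, 11, 8, 13, 10, 9]
a[mid]=12>6: swap a[4],a[4]; hi=3 → [4, 2, 5, 6, 12, 11, 8, 13, 10, 9]
end: lo=3, hi=3; a = [4, 2, 5, 6, 12, 11, 8, 13, 10, 9]

[4, 2, 5, 6, 12, 11, 8, 13, 10, 9]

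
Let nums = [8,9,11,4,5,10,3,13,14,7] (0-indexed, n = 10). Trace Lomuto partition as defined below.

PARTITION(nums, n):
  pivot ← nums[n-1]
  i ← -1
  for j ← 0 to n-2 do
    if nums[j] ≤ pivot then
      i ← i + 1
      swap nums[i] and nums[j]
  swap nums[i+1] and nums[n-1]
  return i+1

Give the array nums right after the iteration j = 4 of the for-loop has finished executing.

pivot = nums[9] = 7; i = -1
j=0: nums[0]=8 > 7 → no swap
j=1: nums[1]=9 > 7 → no swap
j=2: nums[2]=11 > 7 → no swap
j=3: nums[3]=4 ≤ 7 → i=0, swap nums[0],nums[3] → [4,9,11,8,5,10,3,13,14,7]
j=4: nums[4]=5 ≤ 7 → i=1, swap nums[1],nums[4] → [4,5,11,8,9,10,3,13,14,7]
(after j=4) nums = [4,5,11,8,9,10,3,13,14,7]

[4,5,11,8,9,10,3,13,14,7]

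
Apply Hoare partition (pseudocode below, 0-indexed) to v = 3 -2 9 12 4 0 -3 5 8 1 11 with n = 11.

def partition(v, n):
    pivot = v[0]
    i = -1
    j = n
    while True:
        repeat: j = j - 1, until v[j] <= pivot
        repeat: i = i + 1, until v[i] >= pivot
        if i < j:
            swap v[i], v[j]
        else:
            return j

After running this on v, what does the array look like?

1 -2 -3 0 4 12 9 5 8 3 11

pivot = v[0] = 3; i = -1, j = 11
j→9 (v[9]=1≤3), i→0 (v[0]=3≥3); i<j, swap → 1 -2 9 12 4 0 -3 5 8 3 11
j→6 (v[6]=-3≤3), i→2 (v[2]=9≥3); i<j, swap → 1 -2 -3 12 4 0 9 5 8 3 11
j→5 (v[5]=0≤3), i→3 (v[3]=12≥3); i<j, swap → 1 -2 -3 0 4 12 9 5 8 3 11
j→3, i→4; i≥j, return j=3. v = 1 -2 -3 0 4 12 9 5 8 3 11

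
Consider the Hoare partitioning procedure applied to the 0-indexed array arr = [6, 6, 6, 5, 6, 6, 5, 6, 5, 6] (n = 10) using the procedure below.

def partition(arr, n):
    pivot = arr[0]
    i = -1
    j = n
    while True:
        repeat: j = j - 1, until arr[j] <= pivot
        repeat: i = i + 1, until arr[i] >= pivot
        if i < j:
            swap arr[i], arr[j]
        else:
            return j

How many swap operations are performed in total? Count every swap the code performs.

pivot = arr[0] = 6; i = -1, j = 10
j→9 (arr[9]=6≤6), i→0 (arr[0]=6≥6); i<j, swap → [6, 6, 6, 5, 6, 6, 5, 6, 5, 6]
j→8 (arr[8]=5≤6), i→1 (arr[1]=6≥6); i<j, swap → [6, 5, 6, 5, 6, 6, 5, 6, 6, 6]
j→7 (arr[7]=6≤6), i→2 (arr[2]=6≥6); i<j, swap → [6, 5, 6, 5, 6, 6, 5, 6, 6, 6]
j→6 (arr[6]=5≤6), i→4 (arr[4]=6≥6); i<j, swap → [6, 5, 6, 5, 5, 6, 6, 6, 6, 6]
j→5, i→5; i≥j, return j=5. arr = [6, 5, 6, 5, 5, 6, 6, 6, 6, 6]

4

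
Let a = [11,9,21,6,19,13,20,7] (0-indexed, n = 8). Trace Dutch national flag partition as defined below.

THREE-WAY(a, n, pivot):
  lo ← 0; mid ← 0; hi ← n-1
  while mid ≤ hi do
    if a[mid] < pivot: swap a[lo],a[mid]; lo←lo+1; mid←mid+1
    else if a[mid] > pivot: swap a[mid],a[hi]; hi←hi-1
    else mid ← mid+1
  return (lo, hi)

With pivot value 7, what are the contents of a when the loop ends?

[6,7,21,19,13,20,9,11]

pivot = 7; lo=0, mid=0, hi=7
a[mid]=11>7: swap a[0],a[7]; hi=6 → [7,9,21,6,19,13,20,11]
a[mid]=7=7: mid=1
a[mid]=9>7: swap a[1],a[6]; hi=5 → [7,20,21,6,19,13,9,11]
a[mid]=20>7: swap a[1],a[5]; hi=4 → [7,13,21,6,19,20,9,11]
a[mid]=13>7: swap a[1],a[4]; hi=3 → [7,19,21,6,13,20,9,11]
a[mid]=19>7: swap a[1],a[3]; hi=2 → [7,6,21,19,13,20,9,11]
a[mid]=6<7: swap a[0],a[1]; lo=1,mid=2 → [6,7,21,19,13,20,9,11]
a[mid]=21>7: swap a[2],a[2]; hi=1 → [6,7,21,19,13,20,9,11]
end: lo=1, hi=1; a = [6,7,21,19,13,20,9,11]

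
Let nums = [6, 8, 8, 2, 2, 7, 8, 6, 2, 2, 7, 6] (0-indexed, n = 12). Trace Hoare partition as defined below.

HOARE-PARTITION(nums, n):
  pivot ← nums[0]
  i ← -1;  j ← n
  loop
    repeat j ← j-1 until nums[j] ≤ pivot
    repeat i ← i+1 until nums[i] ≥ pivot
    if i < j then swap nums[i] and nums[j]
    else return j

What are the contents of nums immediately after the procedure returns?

[6, 2, 2, 2, 2, 6, 8, 7, 8, 8, 7, 6]

pivot = nums[0] = 6; i = -1, j = 12
j→11 (nums[11]=6≤6), i→0 (nums[0]=6≥6); i<j, swap → [6, 8, 8, 2, 2, 7, 8, 6, 2, 2, 7, 6]
j→9 (nums[9]=2≤6), i→1 (nums[1]=8≥6); i<j, swap → [6, 2, 8, 2, 2, 7, 8, 6, 2, 8, 7, 6]
j→8 (nums[8]=2≤6), i→2 (nums[2]=8≥6); i<j, swap → [6, 2, 2, 2, 2, 7, 8, 6, 8, 8, 7, 6]
j→7 (nums[7]=6≤6), i→5 (nums[5]=7≥6); i<j, swap → [6, 2, 2, 2, 2, 6, 8, 7, 8, 8, 7, 6]
j→5, i→6; i≥j, return j=5. nums = [6, 2, 2, 2, 2, 6, 8, 7, 8, 8, 7, 6]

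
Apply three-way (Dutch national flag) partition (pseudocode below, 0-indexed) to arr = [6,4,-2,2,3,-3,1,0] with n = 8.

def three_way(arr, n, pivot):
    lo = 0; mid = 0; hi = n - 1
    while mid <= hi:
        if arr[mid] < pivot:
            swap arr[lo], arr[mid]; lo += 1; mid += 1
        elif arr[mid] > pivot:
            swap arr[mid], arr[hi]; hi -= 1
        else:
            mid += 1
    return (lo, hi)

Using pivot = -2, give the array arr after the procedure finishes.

pivot = -2; lo=0, mid=0, hi=7
arr[mid]=6>-2: swap arr[0],arr[7]; hi=6 → [0,4,-2,2,3,-3,1,6]
arr[mid]=0>-2: swap arr[0],arr[6]; hi=5 → [1,4,-2,2,3,-3,0,6]
arr[mid]=1>-2: swap arr[0],arr[5]; hi=4 → [-3,4,-2,2,3,1,0,6]
arr[mid]=-3<-2: swap arr[0],arr[0]; lo=1,mid=1 → [-3,4,-2,2,3,1,0,6]
arr[mid]=4>-2: swap arr[1],arr[4]; hi=3 → [-3,3,-2,2,4,1,0,6]
arr[mid]=3>-2: swap arr[1],arr[3]; hi=2 → [-3,2,-2,3,4,1,0,6]
arr[mid]=2>-2: swap arr[1],arr[2]; hi=1 → [-3,-2,2,3,4,1,0,6]
arr[mid]=-2=-2: mid=2
end: lo=1, hi=1; arr = [-3,-2,2,3,4,1,0,6]

[-3,-2,2,3,4,1,0,6]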